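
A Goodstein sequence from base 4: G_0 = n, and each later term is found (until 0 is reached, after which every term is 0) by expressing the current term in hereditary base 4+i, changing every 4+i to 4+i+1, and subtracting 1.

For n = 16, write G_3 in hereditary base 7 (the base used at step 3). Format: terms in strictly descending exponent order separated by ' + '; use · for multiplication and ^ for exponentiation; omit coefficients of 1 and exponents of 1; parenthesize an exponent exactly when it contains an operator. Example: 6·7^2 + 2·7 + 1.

4·7 + 2

(0) 16|_4 = 4^2 ↦ 5^2|_5 = 25 ⇒ 24
(1) 24|_5 = 4·5 + 4 ↦ 4·6 + 4|_6 = 28 ⇒ 27
(2) 27|_6 = 4·6 + 3 ↦ 4·7 + 3|_7 = 31 ⇒ 30
(3) 30|_7 = 4·7 + 2 ↦ 4·8 + 2|_8 = 34 ⇒ 33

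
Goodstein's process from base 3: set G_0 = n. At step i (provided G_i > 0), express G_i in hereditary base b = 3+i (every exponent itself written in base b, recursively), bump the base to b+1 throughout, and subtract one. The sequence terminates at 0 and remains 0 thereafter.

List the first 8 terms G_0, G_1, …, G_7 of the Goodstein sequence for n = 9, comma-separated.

9, 15, 17, 19, 21, 23, 24, 25

G_0 = 9. HB_3(9) = 3^2. Bump = 16. G_1 = 15.
G_1 = 15. HB_4(15) = 3·4 + 3. Bump = 18. G_2 = 17.
G_2 = 17. HB_5(17) = 3·5 + 2. Bump = 20. G_3 = 19.
G_3 = 19. HB_6(19) = 3·6 + 1. Bump = 22. G_4 = 21.
G_4 = 21. HB_7(21) = 3·7. Bump = 24. G_5 = 23.
G_5 = 23. HB_8(23) = 2·8 + 7. Bump = 25. G_6 = 24.
G_6 = 24. HB_9(24) = 2·9 + 6. Bump = 26. G_7 = 25.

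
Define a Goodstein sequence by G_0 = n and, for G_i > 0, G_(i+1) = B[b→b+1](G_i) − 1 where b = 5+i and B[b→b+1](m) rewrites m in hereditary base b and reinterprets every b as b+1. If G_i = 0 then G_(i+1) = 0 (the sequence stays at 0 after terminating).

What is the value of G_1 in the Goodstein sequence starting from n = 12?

(0) 12|_5 = 2·5 + 2 ↦ 2·6 + 2|_6 = 14 ⇒ 13
(1) 13|_6 = 2·6 + 1 ↦ 2·7 + 1|_7 = 15 ⇒ 14

13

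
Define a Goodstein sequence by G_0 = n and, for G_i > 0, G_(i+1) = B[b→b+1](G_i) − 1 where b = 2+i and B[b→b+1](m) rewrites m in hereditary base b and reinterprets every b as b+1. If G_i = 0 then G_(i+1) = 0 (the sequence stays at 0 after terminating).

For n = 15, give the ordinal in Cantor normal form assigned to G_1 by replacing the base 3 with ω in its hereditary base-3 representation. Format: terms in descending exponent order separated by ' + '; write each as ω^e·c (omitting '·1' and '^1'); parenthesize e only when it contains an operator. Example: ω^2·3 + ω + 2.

[0] 15 ≡ 2^(2 + 1) + 2^2 + 2 + 1 (base 2). Lift 3: 112. −1: 111.
[1] 111 ≡ 3^(3 + 1) + 3^3 + 3 (base 3). Lift 4: 1284. −1: 1283.

ω^(ω + 1) + ω^ω + ω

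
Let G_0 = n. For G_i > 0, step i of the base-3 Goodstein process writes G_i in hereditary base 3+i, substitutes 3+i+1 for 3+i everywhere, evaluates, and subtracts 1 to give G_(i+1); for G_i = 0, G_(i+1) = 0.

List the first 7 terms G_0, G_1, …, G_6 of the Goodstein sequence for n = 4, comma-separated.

i=0: 4 = 3 + 1 (b=3); 3→4: 4 + 1 = 5; 5−1 = 4
i=1: 4 = 4 (b=4); 4→5: 5 = 5; 5−1 = 4
i=2: 4 = 4 (b=5); 5→6: 4 = 4; 4−1 = 3
i=3: 3 = 3 (b=6); 6→7: 3 = 3; 3−1 = 2
i=4: 2 = 2 (b=7); 7→8: 2 = 2; 2−1 = 1
i=5: 1 = 1 (b=8); 8→9: 1 = 1; 1−1 = 0

4, 4, 4, 3, 2, 1, 0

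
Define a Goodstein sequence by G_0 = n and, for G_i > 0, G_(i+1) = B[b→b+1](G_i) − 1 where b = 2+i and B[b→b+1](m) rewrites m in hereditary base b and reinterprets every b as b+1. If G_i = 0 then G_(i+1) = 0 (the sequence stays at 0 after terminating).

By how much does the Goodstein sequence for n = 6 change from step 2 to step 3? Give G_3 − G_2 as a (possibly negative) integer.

G_0=6  [base 2] 2^2 + 2  →[2↦3]→  3^3 + 3 = 30  −1 ⇒ G_1=29
G_1=29  [base 3] 3^3 + 2  →[3↦4]→  4^4 + 2 = 258  −1 ⇒ G_2=257
G_2=257  [base 4] 4^4 + 1  →[4↦5]→  5^5 + 1 = 3126  −1 ⇒ G_3=3125

2868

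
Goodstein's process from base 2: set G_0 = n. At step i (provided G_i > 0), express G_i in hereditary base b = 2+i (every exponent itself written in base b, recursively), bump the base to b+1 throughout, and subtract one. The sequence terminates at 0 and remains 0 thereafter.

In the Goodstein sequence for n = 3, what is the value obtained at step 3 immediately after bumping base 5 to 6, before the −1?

2

3 —HB2→ 2 + 1 —bump→ 3 + 1 = 4 —(−1)→ 3
3 —HB3→ 3 —bump→ 4 = 4 —(−1)→ 3
3 —HB4→ 3 —bump→ 3 = 3 —(−1)→ 2
2 —HB5→ 2 —bump→ 2 = 2 —(−1)→ 1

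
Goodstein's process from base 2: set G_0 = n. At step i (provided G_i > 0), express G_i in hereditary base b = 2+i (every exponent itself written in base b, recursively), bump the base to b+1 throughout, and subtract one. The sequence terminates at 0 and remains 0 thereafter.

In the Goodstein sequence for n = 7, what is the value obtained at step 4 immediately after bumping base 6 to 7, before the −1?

823544

base 2: 7 = 2^2 + 2 + 1; at 3: 3^3 + 3 + 1 = 31; next = 30
base 3: 30 = 3^3 + 3; at 4: 4^4 + 4 = 260; next = 259
base 4: 259 = 4^4 + 3; at 5: 5^5 + 3 = 3128; next = 3127
base 5: 3127 = 5^5 + 2; at 6: 6^6 + 2 = 46658; next = 46657
base 6: 46657 = 6^6 + 1; at 7: 7^7 + 1 = 823544; next = 823543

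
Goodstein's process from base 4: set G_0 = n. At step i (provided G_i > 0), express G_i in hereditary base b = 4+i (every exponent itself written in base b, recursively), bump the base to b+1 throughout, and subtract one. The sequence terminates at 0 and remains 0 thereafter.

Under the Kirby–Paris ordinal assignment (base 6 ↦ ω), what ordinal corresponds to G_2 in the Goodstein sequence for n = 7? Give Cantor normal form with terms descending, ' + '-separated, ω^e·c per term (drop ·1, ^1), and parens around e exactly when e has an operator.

ω + 1

(0) 7|_4 = 4 + 3 ↦ 5 + 3|_5 = 8 ⇒ 7
(1) 7|_5 = 5 + 2 ↦ 6 + 2|_6 = 8 ⇒ 7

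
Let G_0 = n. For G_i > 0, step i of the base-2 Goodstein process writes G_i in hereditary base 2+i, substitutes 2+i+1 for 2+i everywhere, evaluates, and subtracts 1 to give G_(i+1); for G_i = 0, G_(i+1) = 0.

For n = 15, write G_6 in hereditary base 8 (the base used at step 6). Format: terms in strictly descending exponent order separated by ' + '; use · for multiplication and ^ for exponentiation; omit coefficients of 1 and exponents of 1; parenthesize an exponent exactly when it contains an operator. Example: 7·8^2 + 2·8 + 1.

base 2: 15 = 2^(2 + 1) + 2^2 + 2 + 1; at 3: 3^(3 + 1) + 3^3 + 3 + 1 = 112; next = 111
base 3: 111 = 3^(3 + 1) + 3^3 + 3; at 4: 4^(4 + 1) + 4^4 + 4 = 1284; next = 1283
base 4: 1283 = 4^(4 + 1) + 4^4 + 3; at 5: 5^(5 + 1) + 5^5 + 3 = 18753; next = 18752
base 5: 18752 = 5^(5 + 1) + 5^5 + 2; at 6: 6^(6 + 1) + 6^6 + 2 = 326594; next = 326593
base 6: 326593 = 6^(6 + 1) + 6^6 + 1; at 7: 7^(7 + 1) + 7^7 + 1 = 6588345; next = 6588344
base 7: 6588344 = 7^(7 + 1) + 7^7; at 8: 8^(8 + 1) + 8^8 = 150994944; next = 150994943
base 8: 150994943 = 8^(8 + 1) + 7·8^7 + 7·8^6 + 7·8^5 + 7·8^4 + 7·8^3 + 7·8^2 + 7·8 + 7; at 9: 9^(9 + 1) + 7·9^7 + 7·9^6 + 7·9^5 + 7·9^4 + 7·9^3 + 7·9^2 + 7·9 + 7 = 3524450281; next = 3524450280

8^(8 + 1) + 7·8^7 + 7·8^6 + 7·8^5 + 7·8^4 + 7·8^3 + 7·8^2 + 7·8 + 7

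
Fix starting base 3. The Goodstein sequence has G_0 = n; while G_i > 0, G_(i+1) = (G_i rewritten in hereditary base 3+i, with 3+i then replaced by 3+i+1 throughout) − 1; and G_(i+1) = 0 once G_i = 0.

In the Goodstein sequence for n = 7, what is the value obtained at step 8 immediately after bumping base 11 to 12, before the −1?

8

(0) 7|_3 = 2·3 + 1 ↦ 2·4 + 1|_4 = 9 ⇒ 8
(1) 8|_4 = 2·4 ↦ 2·5|_5 = 10 ⇒ 9
(2) 9|_5 = 5 + 4 ↦ 6 + 4|_6 = 10 ⇒ 9
(3) 9|_6 = 6 + 3 ↦ 7 + 3|_7 = 10 ⇒ 9
(4) 9|_7 = 7 + 2 ↦ 8 + 2|_8 = 10 ⇒ 9
(5) 9|_8 = 8 + 1 ↦ 9 + 1|_9 = 10 ⇒ 9
(6) 9|_9 = 9 ↦ 10|_10 = 10 ⇒ 9
(7) 9|_10 = 9 ↦ 9|_11 = 9 ⇒ 8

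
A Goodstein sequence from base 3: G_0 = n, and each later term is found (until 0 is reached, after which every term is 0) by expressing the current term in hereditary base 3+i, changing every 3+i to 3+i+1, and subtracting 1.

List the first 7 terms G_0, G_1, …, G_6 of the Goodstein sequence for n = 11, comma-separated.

11, 17, 25, 35, 39, 43, 47

step 0: 11 = 3^2 + 2; sub 4 for 3: 4^2 + 2; = 18; G_1 = 18−1 = 17
step 1: 17 = 4^2 + 1; sub 5 for 4: 5^2 + 1; = 26; G_2 = 26−1 = 25
step 2: 25 = 5^2; sub 6 for 5: 6^2; = 36; G_3 = 36−1 = 35
step 3: 35 = 5·6 + 5; sub 7 for 6: 5·7 + 5; = 40; G_4 = 40−1 = 39
step 4: 39 = 5·7 + 4; sub 8 for 7: 5·8 + 4; = 44; G_5 = 44−1 = 43
step 5: 43 = 5·8 + 3; sub 9 for 8: 5·9 + 3; = 48; G_6 = 48−1 = 47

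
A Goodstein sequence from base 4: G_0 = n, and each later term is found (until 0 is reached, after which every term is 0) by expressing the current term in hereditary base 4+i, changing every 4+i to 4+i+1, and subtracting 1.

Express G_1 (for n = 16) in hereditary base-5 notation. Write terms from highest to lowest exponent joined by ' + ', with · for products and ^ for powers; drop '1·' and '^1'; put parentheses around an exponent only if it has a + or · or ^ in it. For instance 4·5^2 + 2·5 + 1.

step 0: 16 = 4^2; sub 5 for 4: 5^2; = 25; G_1 = 25−1 = 24
step 1: 24 = 4·5 + 4; sub 6 for 5: 4·6 + 4; = 28; G_2 = 28−1 = 27

4·5 + 4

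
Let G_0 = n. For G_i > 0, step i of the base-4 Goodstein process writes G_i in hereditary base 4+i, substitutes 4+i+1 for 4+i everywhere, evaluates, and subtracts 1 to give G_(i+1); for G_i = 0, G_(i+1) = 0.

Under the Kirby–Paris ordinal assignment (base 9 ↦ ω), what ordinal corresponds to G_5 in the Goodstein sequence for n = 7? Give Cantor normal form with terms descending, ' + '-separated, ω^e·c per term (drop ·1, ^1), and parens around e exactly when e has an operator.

6

[0] 7 ≡ 4 + 3 (base 4). Lift 5: 8. −1: 7.
[1] 7 ≡ 5 + 2 (base 5). Lift 6: 8. −1: 7.
[2] 7 ≡ 6 + 1 (base 6). Lift 7: 8. −1: 7.
[3] 7 ≡ 7 (base 7). Lift 8: 8. −1: 7.
[4] 7 ≡ 7 (base 8). Lift 9: 7. −1: 6.
[5] 6 ≡ 6 (base 9). Lift 10: 6. −1: 5.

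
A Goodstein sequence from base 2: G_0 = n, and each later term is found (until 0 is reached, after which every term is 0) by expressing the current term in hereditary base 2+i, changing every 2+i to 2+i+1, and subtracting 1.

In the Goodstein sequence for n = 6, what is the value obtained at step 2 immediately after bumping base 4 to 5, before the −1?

3126

G_0=6  [base 2] 2^2 + 2  →[2↦3]→  3^3 + 3 = 30  −1 ⇒ G_1=29
G_1=29  [base 3] 3^3 + 2  →[3↦4]→  4^4 + 2 = 258  −1 ⇒ G_2=257
G_2=257  [base 4] 4^4 + 1  →[4↦5]→  5^5 + 1 = 3126  −1 ⇒ G_3=3125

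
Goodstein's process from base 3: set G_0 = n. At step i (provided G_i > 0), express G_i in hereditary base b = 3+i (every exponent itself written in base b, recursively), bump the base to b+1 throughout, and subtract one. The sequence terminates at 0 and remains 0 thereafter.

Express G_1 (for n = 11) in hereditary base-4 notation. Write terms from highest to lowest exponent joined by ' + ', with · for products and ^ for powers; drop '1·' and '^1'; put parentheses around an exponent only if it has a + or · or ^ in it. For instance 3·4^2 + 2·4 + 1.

4^2 + 1

step 0: 11 = 3^2 + 2; sub 4 for 3: 4^2 + 2; = 18; G_1 = 18−1 = 17
step 1: 17 = 4^2 + 1; sub 5 for 4: 5^2 + 1; = 26; G_2 = 26−1 = 25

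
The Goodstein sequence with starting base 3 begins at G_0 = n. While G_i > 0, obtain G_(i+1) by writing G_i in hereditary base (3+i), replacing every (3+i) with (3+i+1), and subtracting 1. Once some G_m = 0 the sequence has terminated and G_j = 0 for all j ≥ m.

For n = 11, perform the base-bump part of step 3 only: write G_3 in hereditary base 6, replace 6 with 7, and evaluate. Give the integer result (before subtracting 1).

base 3: 11 = 3^2 + 2; at 4: 4^2 + 2 = 18; next = 17
base 4: 17 = 4^2 + 1; at 5: 5^2 + 1 = 26; next = 25
base 5: 25 = 5^2; at 6: 6^2 = 36; next = 35
base 6: 35 = 5·6 + 5; at 7: 5·7 + 5 = 40; next = 39

40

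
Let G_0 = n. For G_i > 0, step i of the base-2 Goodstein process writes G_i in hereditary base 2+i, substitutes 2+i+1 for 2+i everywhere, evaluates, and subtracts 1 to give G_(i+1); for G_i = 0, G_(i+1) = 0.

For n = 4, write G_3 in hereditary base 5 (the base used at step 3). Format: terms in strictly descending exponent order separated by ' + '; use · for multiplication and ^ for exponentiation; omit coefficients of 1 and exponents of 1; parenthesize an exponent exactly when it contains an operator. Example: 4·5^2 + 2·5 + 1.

2·5^2 + 2·5

i=0: 4 = 2^2 (b=2); 2→3: 3^3 = 27; 27−1 = 26
i=1: 26 = 2·3^2 + 2·3 + 2 (b=3); 3→4: 2·4^2 + 2·4 + 2 = 42; 42−1 = 41
i=2: 41 = 2·4^2 + 2·4 + 1 (b=4); 4→5: 2·5^2 + 2·5 + 1 = 61; 61−1 = 60
i=3: 60 = 2·5^2 + 2·5 (b=5); 5→6: 2·6^2 + 2·6 = 84; 84−1 = 83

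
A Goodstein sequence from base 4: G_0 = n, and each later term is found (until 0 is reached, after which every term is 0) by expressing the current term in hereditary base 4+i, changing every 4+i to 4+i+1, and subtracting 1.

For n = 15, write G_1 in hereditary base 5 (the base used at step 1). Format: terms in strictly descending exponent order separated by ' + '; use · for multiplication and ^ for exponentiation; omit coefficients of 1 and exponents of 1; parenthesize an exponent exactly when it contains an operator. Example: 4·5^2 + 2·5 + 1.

3·5 + 2

[0] 15 ≡ 3·4 + 3 (base 4). Lift 5: 18. −1: 17.
[1] 17 ≡ 3·5 + 2 (base 5). Lift 6: 20. −1: 19.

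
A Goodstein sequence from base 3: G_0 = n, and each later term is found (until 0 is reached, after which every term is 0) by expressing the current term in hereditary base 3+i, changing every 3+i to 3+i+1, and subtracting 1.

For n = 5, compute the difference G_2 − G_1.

0

G_0=5  [base 3] 3 + 2  →[3↦4]→  4 + 2 = 6  −1 ⇒ G_1=5
G_1=5  [base 4] 4 + 1  →[4↦5]→  5 + 1 = 6  −1 ⇒ G_2=5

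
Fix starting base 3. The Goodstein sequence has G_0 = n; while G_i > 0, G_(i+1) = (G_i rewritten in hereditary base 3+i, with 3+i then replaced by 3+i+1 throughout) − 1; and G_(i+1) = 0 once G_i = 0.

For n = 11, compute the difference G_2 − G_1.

8

i=0: 11 = 3^2 + 2 (b=3); 3→4: 4^2 + 2 = 18; 18−1 = 17
i=1: 17 = 4^2 + 1 (b=4); 4→5: 5^2 + 1 = 26; 26−1 = 25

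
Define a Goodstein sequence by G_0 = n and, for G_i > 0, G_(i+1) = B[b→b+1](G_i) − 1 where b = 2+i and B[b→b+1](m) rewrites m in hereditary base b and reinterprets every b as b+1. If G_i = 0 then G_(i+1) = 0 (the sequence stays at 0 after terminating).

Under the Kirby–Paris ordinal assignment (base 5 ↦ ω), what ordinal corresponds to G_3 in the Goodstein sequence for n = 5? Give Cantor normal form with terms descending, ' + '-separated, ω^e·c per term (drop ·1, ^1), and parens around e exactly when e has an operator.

i=0: 5 = 2^2 + 1 (b=2); 2→3: 3^3 + 1 = 28; 28−1 = 27
i=1: 27 = 3^3 (b=3); 3→4: 4^4 = 256; 256−1 = 255
i=2: 255 = 3·4^3 + 3·4^2 + 3·4 + 3 (b=4); 4→5: 3·5^3 + 3·5^2 + 3·5 + 3 = 468; 468−1 = 467
i=3: 467 = 3·5^3 + 3·5^2 + 3·5 + 2 (b=5); 5→6: 3·6^3 + 3·6^2 + 3·6 + 2 = 776; 776−1 = 775

ω^3·3 + ω^2·3 + ω·3 + 2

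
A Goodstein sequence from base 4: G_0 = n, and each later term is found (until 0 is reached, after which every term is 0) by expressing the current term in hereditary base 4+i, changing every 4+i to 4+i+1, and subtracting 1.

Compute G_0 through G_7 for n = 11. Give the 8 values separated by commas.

(0) 11|_4 = 2·4 + 3 ↦ 2·5 + 3|_5 = 13 ⇒ 12
(1) 12|_5 = 2·5 + 2 ↦ 2·6 + 2|_6 = 14 ⇒ 13
(2) 13|_6 = 2·6 + 1 ↦ 2·7 + 1|_7 = 15 ⇒ 14
(3) 14|_7 = 2·7 ↦ 2·8|_8 = 16 ⇒ 15
(4) 15|_8 = 8 + 7 ↦ 9 + 7|_9 = 16 ⇒ 15
(5) 15|_9 = 9 + 6 ↦ 10 + 6|_10 = 16 ⇒ 15
(6) 15|_10 = 10 + 5 ↦ 11 + 5|_11 = 16 ⇒ 15

11, 12, 13, 14, 15, 15, 15, 15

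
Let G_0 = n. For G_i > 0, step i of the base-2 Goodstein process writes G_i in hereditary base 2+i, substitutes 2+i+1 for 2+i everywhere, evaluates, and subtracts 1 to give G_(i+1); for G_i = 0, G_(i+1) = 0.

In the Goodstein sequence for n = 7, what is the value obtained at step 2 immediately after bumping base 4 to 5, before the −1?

3128

G_0=7  [base 2] 2^2 + 2 + 1  →[2↦3]→  3^3 + 3 + 1 = 31  −1 ⇒ G_1=30
G_1=30  [base 3] 3^3 + 3  →[3↦4]→  4^4 + 4 = 260  −1 ⇒ G_2=259
G_2=259  [base 4] 4^4 + 3  →[4↦5]→  5^5 + 3 = 3128  −1 ⇒ G_3=3127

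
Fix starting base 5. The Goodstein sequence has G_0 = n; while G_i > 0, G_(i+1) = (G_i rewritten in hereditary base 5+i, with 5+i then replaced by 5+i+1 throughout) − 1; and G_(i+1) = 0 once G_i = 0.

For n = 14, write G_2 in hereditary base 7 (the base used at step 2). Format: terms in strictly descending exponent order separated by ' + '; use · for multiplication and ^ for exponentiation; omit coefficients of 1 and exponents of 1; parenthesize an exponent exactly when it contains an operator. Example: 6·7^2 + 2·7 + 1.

2·7 + 2

i=0: 14 = 2·5 + 4 (b=5); 5→6: 2·6 + 4 = 16; 16−1 = 15
i=1: 15 = 2·6 + 3 (b=6); 6→7: 2·7 + 3 = 17; 17−1 = 16
i=2: 16 = 2·7 + 2 (b=7); 7→8: 2·8 + 2 = 18; 18−1 = 17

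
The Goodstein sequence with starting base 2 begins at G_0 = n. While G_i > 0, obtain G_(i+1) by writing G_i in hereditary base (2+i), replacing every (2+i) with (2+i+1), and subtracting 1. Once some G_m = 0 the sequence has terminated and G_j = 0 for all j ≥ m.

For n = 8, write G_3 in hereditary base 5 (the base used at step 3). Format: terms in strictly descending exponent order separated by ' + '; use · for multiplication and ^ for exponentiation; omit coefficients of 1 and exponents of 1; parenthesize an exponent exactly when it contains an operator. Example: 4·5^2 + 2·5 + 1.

2·5^5 + 2·5^2 + 2·5

(0) 8|_2 = 2^(2 + 1) ↦ 3^(3 + 1)|_3 = 81 ⇒ 80
(1) 80|_3 = 2·3^3 + 2·3^2 + 2·3 + 2 ↦ 2·4^4 + 2·4^2 + 2·4 + 2|_4 = 554 ⇒ 553
(2) 553|_4 = 2·4^4 + 2·4^2 + 2·4 + 1 ↦ 2·5^5 + 2·5^2 + 2·5 + 1|_5 = 6311 ⇒ 6310
(3) 6310|_5 = 2·5^5 + 2·5^2 + 2·5 ↦ 2·6^6 + 2·6^2 + 2·6|_6 = 93396 ⇒ 93395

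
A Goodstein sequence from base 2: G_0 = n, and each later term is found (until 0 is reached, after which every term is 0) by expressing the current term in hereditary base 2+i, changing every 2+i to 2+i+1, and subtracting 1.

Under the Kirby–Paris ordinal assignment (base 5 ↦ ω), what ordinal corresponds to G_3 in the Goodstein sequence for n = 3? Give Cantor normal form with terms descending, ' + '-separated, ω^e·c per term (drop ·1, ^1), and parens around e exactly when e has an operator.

step 0: 3 = 2 + 1; sub 3 for 2: 3 + 1; = 4; G_1 = 4−1 = 3
step 1: 3 = 3; sub 4 for 3: 4; = 4; G_2 = 4−1 = 3
step 2: 3 = 3; sub 5 for 4: 3; = 3; G_3 = 3−1 = 2

2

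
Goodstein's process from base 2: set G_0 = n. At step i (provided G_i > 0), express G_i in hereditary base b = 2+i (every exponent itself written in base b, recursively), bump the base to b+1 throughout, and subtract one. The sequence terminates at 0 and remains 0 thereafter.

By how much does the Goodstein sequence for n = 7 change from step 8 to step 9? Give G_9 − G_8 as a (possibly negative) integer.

72273438

G_0=7  [base 2] 2^2 + 2 + 1  →[2↦3]→  3^3 + 3 + 1 = 31  −1 ⇒ G_1=30
G_1=30  [base 3] 3^3 + 3  →[3↦4]→  4^4 + 4 = 260  −1 ⇒ G_2=259
G_2=259  [base 4] 4^4 + 3  →[4↦5]→  5^5 + 3 = 3128  −1 ⇒ G_3=3127
G_3=3127  [base 5] 5^5 + 2  →[5↦6]→  6^6 + 2 = 46658  −1 ⇒ G_4=46657
G_4=46657  [base 6] 6^6 + 1  →[6↦7]→  7^7 + 1 = 823544  −1 ⇒ G_5=823543
G_5=823543  [base 7] 7^7  →[7↦8]→  8^8 = 16777216  −1 ⇒ G_6=16777215
G_6=16777215  [base 8] 7·8^7 + 7·8^6 + 7·8^5 + 7·8^4 + 7·8^3 + 7·8^2 + 7·8 + 7  →[8↦9]→  7·9^7 + 7·9^6 + 7·9^5 + 7·9^4 + 7·9^3 + 7·9^2 + 7·9 + 7 = 37665880  −1 ⇒ G_7=37665879
G_7=37665879  [base 9] 7·9^7 + 7·9^6 + 7·9^5 + 7·9^4 + 7·9^3 + 7·9^2 + 7·9 + 6  →[9↦10]→  7·10^7 + 7·10^6 + 7·10^5 + 7·10^4 + 7·10^3 + 7·10^2 + 7·10 + 6 = 77777776  −1 ⇒ G_8=77777775
G_8=77777775  [base 10] 7·10^7 + 7·10^6 + 7·10^5 + 7·10^4 + 7·10^3 + 7·10^2 + 7·10 + 5  →[10↦11]→  7·11^7 + 7·11^6 + 7·11^5 + 7·11^4 + 7·11^3 + 7·11^2 + 7·11 + 5 = 150051214  −1 ⇒ G_9=150051213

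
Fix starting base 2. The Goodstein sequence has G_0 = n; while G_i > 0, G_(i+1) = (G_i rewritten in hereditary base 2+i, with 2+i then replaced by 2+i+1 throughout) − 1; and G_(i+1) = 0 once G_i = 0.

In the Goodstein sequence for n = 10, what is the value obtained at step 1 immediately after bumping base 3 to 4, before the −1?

1026

(0) 10|_2 = 2^(2 + 1) + 2 ↦ 3^(3 + 1) + 3|_3 = 84 ⇒ 83
(1) 83|_3 = 3^(3 + 1) + 2 ↦ 4^(4 + 1) + 2|_4 = 1026 ⇒ 1025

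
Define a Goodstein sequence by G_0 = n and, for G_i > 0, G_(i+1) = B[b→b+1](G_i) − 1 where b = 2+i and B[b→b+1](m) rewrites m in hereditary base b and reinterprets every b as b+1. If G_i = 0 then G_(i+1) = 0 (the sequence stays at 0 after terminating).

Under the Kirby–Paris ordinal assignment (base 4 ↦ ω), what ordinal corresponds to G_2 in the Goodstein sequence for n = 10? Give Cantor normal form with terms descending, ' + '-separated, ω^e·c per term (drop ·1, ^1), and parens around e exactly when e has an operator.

ω^(ω + 1) + 1

base 2: 10 = 2^(2 + 1) + 2; at 3: 3^(3 + 1) + 3 = 84; next = 83
base 3: 83 = 3^(3 + 1) + 2; at 4: 4^(4 + 1) + 2 = 1026; next = 1025
base 4: 1025 = 4^(4 + 1) + 1; at 5: 5^(5 + 1) + 1 = 15626; next = 15625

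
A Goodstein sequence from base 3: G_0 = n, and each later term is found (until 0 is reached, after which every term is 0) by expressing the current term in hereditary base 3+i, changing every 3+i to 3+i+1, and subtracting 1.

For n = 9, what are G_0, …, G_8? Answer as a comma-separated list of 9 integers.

9, 15, 17, 19, 21, 23, 24, 25, 26

G_0 = 9. HB_3(9) = 3^2. Bump = 16. G_1 = 15.
G_1 = 15. HB_4(15) = 3·4 + 3. Bump = 18. G_2 = 17.
G_2 = 17. HB_5(17) = 3·5 + 2. Bump = 20. G_3 = 19.
G_3 = 19. HB_6(19) = 3·6 + 1. Bump = 22. G_4 = 21.
G_4 = 21. HB_7(21) = 3·7. Bump = 24. G_5 = 23.
G_5 = 23. HB_8(23) = 2·8 + 7. Bump = 25. G_6 = 24.
G_6 = 24. HB_9(24) = 2·9 + 6. Bump = 26. G_7 = 25.
G_7 = 25. HB_10(25) = 2·10 + 5. Bump = 27. G_8 = 26.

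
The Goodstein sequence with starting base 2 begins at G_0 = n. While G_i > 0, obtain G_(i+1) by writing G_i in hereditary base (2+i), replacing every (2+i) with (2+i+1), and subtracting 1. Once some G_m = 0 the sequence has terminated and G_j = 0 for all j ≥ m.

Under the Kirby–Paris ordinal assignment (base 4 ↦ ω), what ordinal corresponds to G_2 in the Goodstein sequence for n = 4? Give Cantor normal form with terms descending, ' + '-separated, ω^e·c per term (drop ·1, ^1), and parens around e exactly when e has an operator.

ω^2·2 + ω·2 + 1

G_0 = 4. HB_2(4) = 2^2. Bump = 27. G_1 = 26.
G_1 = 26. HB_3(26) = 2·3^2 + 2·3 + 2. Bump = 42. G_2 = 41.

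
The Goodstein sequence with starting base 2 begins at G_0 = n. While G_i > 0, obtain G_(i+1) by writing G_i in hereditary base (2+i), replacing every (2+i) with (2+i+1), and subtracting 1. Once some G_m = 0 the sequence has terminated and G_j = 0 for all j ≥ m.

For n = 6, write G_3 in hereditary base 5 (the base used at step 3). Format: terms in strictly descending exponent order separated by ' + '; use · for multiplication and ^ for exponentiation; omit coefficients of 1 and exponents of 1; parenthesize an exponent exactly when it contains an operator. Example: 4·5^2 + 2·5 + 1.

5^5

step 0: 6 = 2^2 + 2; sub 3 for 2: 3^3 + 3; = 30; G_1 = 30−1 = 29
step 1: 29 = 3^3 + 2; sub 4 for 3: 4^4 + 2; = 258; G_2 = 258−1 = 257
step 2: 257 = 4^4 + 1; sub 5 for 4: 5^5 + 1; = 3126; G_3 = 3126−1 = 3125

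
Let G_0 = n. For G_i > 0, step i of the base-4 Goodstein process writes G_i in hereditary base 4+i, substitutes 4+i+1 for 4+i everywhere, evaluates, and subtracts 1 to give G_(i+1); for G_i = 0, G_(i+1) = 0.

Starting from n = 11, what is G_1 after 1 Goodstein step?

i=0: 11 = 2·4 + 3 (b=4); 4→5: 2·5 + 3 = 13; 13−1 = 12
i=1: 12 = 2·5 + 2 (b=5); 5→6: 2·6 + 2 = 14; 14−1 = 13

12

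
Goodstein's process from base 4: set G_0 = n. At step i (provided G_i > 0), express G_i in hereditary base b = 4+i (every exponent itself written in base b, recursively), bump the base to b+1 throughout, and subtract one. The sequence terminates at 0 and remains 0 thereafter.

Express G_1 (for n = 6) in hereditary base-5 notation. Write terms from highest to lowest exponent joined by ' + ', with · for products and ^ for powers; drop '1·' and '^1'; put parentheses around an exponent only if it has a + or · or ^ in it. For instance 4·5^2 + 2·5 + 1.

5 + 1

[0] 6 ≡ 4 + 2 (base 4). Lift 5: 7. −1: 6.
[1] 6 ≡ 5 + 1 (base 5). Lift 6: 7. −1: 6.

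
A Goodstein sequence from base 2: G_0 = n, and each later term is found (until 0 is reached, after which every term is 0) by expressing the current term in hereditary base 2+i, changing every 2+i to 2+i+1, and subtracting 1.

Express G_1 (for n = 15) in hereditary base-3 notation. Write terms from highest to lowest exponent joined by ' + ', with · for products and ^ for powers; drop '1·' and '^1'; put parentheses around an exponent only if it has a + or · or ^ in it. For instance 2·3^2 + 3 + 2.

[0] 15 ≡ 2^(2 + 1) + 2^2 + 2 + 1 (base 2). Lift 3: 112. −1: 111.
[1] 111 ≡ 3^(3 + 1) + 3^3 + 3 (base 3). Lift 4: 1284. −1: 1283.

3^(3 + 1) + 3^3 + 3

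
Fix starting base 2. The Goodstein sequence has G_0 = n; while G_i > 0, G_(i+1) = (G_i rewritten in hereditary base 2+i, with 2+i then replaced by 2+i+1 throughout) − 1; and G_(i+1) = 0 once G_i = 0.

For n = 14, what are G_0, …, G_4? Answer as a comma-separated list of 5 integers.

(0) 14|_2 = 2^(2 + 1) + 2^2 + 2 ↦ 3^(3 + 1) + 3^3 + 3|_3 = 111 ⇒ 110
(1) 110|_3 = 3^(3 + 1) + 3^3 + 2 ↦ 4^(4 + 1) + 4^4 + 2|_4 = 1282 ⇒ 1281
(2) 1281|_4 = 4^(4 + 1) + 4^4 + 1 ↦ 5^(5 + 1) + 5^5 + 1|_5 = 18751 ⇒ 18750
(3) 18750|_5 = 5^(5 + 1) + 5^5 ↦ 6^(6 + 1) + 6^6|_6 = 326592 ⇒ 326591

14, 110, 1281, 18750, 326591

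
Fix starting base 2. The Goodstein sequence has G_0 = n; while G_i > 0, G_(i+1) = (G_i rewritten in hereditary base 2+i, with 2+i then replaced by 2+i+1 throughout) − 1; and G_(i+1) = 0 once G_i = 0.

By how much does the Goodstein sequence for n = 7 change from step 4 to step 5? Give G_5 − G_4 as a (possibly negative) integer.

776886

i=0: 7 = 2^2 + 2 + 1 (b=2); 2→3: 3^3 + 3 + 1 = 31; 31−1 = 30
i=1: 30 = 3^3 + 3 (b=3); 3→4: 4^4 + 4 = 260; 260−1 = 259
i=2: 259 = 4^4 + 3 (b=4); 4→5: 5^5 + 3 = 3128; 3128−1 = 3127
i=3: 3127 = 5^5 + 2 (b=5); 5→6: 6^6 + 2 = 46658; 46658−1 = 46657
i=4: 46657 = 6^6 + 1 (b=6); 6→7: 7^7 + 1 = 823544; 823544−1 = 823543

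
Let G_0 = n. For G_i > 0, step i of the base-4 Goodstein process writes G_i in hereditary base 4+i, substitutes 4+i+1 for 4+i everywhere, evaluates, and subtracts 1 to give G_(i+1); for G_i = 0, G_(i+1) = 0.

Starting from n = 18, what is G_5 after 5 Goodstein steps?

58

G_0 = 18. HB_4(18) = 4^2 + 2. Bump = 27. G_1 = 26.
G_1 = 26. HB_5(26) = 5^2 + 1. Bump = 37. G_2 = 36.
G_2 = 36. HB_6(36) = 6^2. Bump = 49. G_3 = 48.
G_3 = 48. HB_7(48) = 6·7 + 6. Bump = 54. G_4 = 53.
G_4 = 53. HB_8(53) = 6·8 + 5. Bump = 59. G_5 = 58.
G_5 = 58. HB_9(58) = 6·9 + 4. Bump = 64. G_6 = 63.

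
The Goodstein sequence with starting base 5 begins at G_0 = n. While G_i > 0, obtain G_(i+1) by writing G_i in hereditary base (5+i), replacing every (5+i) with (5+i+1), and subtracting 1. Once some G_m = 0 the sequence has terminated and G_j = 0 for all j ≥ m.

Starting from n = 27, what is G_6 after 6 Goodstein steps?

81

i=0: 27 = 5^2 + 2 (b=5); 5→6: 6^2 + 2 = 38; 38−1 = 37
i=1: 37 = 6^2 + 1 (b=6); 6→7: 7^2 + 1 = 50; 50−1 = 49
i=2: 49 = 7^2 (b=7); 7→8: 8^2 = 64; 64−1 = 63
i=3: 63 = 7·8 + 7 (b=8); 8→9: 7·9 + 7 = 70; 70−1 = 69
i=4: 69 = 7·9 + 6 (b=9); 9→10: 7·10 + 6 = 76; 76−1 = 75
i=5: 75 = 7·10 + 5 (b=10); 10→11: 7·11 + 5 = 82; 82−1 = 81
i=6: 81 = 7·11 + 4 (b=11); 11→12: 7·12 + 4 = 88; 88−1 = 87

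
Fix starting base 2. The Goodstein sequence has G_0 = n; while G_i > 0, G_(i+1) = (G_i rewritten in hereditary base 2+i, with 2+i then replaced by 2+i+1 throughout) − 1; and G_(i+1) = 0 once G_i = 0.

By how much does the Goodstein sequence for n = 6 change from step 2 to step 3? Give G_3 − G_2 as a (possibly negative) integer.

2868

base 2: 6 = 2^2 + 2; at 3: 3^3 + 3 = 30; next = 29
base 3: 29 = 3^3 + 2; at 4: 4^4 + 2 = 258; next = 257
base 4: 257 = 4^4 + 1; at 5: 5^5 + 1 = 3126; next = 3125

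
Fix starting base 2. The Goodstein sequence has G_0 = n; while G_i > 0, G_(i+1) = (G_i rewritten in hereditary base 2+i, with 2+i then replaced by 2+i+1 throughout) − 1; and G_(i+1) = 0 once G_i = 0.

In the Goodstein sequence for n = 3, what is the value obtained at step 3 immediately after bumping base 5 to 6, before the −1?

2

G_0=3  [base 2] 2 + 1  →[2↦3]→  3 + 1 = 4  −1 ⇒ G_1=3
G_1=3  [base 3] 3  →[3↦4]→  4 = 4  −1 ⇒ G_2=3
G_2=3  [base 4] 3  →[4↦5]→  3 = 3  −1 ⇒ G_3=2
G_3=2  [base 5] 2  →[5↦6]→  2 = 2  −1 ⇒ G_4=1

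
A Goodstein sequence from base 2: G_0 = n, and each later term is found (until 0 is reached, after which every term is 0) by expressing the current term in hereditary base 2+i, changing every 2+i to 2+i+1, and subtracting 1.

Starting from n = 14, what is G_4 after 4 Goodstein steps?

326591

14 —HB2→ 2^(2 + 1) + 2^2 + 2 —bump→ 3^(3 + 1) + 3^3 + 3 = 111 —(−1)→ 110
110 —HB3→ 3^(3 + 1) + 3^3 + 2 —bump→ 4^(4 + 1) + 4^4 + 2 = 1282 —(−1)→ 1281
1281 —HB4→ 4^(4 + 1) + 4^4 + 1 —bump→ 5^(5 + 1) + 5^5 + 1 = 18751 —(−1)→ 18750
18750 —HB5→ 5^(5 + 1) + 5^5 —bump→ 6^(6 + 1) + 6^6 = 326592 —(−1)→ 326591
326591 —HB6→ 6^(6 + 1) + 5·6^5 + 5·6^4 + 5·6^3 + 5·6^2 + 5·6 + 5 —bump→ 7^(7 + 1) + 5·7^5 + 5·7^4 + 5·7^3 + 5·7^2 + 5·7 + 5 = 5862841 —(−1)→ 5862840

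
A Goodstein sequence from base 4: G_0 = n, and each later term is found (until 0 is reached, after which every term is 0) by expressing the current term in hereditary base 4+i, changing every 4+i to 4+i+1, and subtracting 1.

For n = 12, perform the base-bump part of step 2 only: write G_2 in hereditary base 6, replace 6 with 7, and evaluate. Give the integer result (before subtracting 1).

17

12 —HB4→ 3·4 —bump→ 3·5 = 15 —(−1)→ 14
14 —HB5→ 2·5 + 4 —bump→ 2·6 + 4 = 16 —(−1)→ 15
15 —HB6→ 2·6 + 3 —bump→ 2·7 + 3 = 17 —(−1)→ 16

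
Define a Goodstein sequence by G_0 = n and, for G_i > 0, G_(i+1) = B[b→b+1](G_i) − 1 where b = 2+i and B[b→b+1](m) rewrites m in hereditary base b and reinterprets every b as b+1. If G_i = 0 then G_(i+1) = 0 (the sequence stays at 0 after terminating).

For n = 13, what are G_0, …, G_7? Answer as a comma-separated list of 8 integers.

13, 108, 1279, 16092, 280711, 5765998, 134219479, 3486786855

step 0: 13 = 2^(2 + 1) + 2^2 + 1; sub 3 for 2: 3^(3 + 1) + 3^3 + 1; = 109; G_1 = 109−1 = 108
step 1: 108 = 3^(3 + 1) + 3^3; sub 4 for 3: 4^(4 + 1) + 4^4; = 1280; G_2 = 1280−1 = 1279
step 2: 1279 = 4^(4 + 1) + 3·4^3 + 3·4^2 + 3·4 + 3; sub 5 for 4: 5^(5 + 1) + 3·5^3 + 3·5^2 + 3·5 + 3; = 16093; G_3 = 16093−1 = 16092
step 3: 16092 = 5^(5 + 1) + 3·5^3 + 3·5^2 + 3·5 + 2; sub 6 for 5: 6^(6 + 1) + 3·6^3 + 3·6^2 + 3·6 + 2; = 280712; G_4 = 280712−1 = 280711
step 4: 280711 = 6^(6 + 1) + 3·6^3 + 3·6^2 + 3·6 + 1; sub 7 for 6: 7^(7 + 1) + 3·7^3 + 3·7^2 + 3·7 + 1; = 5765999; G_5 = 5765999−1 = 5765998
step 5: 5765998 = 7^(7 + 1) + 3·7^3 + 3·7^2 + 3·7; sub 8 for 7: 8^(8 + 1) + 3·8^3 + 3·8^2 + 3·8; = 134219480; G_6 = 134219480−1 = 134219479
step 6: 134219479 = 8^(8 + 1) + 3·8^3 + 3·8^2 + 2·8 + 7; sub 9 for 8: 9^(9 + 1) + 3·9^3 + 3·9^2 + 2·9 + 7; = 3486786856; G_7 = 3486786856−1 = 3486786855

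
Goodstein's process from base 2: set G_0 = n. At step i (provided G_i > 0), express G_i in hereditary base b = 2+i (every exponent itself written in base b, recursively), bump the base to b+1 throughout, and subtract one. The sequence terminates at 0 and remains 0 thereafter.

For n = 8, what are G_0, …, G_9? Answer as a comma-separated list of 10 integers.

base 2: 8 = 2^(2 + 1); at 3: 3^(3 + 1) = 81; next = 80
base 3: 80 = 2·3^3 + 2·3^2 + 2·3 + 2; at 4: 2·4^4 + 2·4^2 + 2·4 + 2 = 554; next = 553
base 4: 553 = 2·4^4 + 2·4^2 + 2·4 + 1; at 5: 2·5^5 + 2·5^2 + 2·5 + 1 = 6311; next = 6310
base 5: 6310 = 2·5^5 + 2·5^2 + 2·5; at 6: 2·6^6 + 2·6^2 + 2·6 = 93396; next = 93395
base 6: 93395 = 2·6^6 + 2·6^2 + 6 + 5; at 7: 2·7^7 + 2·7^2 + 7 + 5 = 1647196; next = 1647195
base 7: 1647195 = 2·7^7 + 2·7^2 + 7 + 4; at 8: 2·8^8 + 2·8^2 + 8 + 4 = 33554572; next = 33554571
base 8: 33554571 = 2·8^8 + 2·8^2 + 8 + 3; at 9: 2·9^9 + 2·9^2 + 9 + 3 = 774841152; next = 774841151
base 9: 774841151 = 2·9^9 + 2·9^2 + 9 + 2; at 10: 2·10^10 + 2·10^2 + 10 + 2 = 20000000212; next = 20000000211
base 10: 20000000211 = 2·10^10 + 2·10^2 + 10 + 1; at 11: 2·11^11 + 2·11^2 + 11 + 1 = 570623341476; next = 570623341475

8, 80, 553, 6310, 93395, 1647195, 33554571, 774841151, 20000000211, 570623341475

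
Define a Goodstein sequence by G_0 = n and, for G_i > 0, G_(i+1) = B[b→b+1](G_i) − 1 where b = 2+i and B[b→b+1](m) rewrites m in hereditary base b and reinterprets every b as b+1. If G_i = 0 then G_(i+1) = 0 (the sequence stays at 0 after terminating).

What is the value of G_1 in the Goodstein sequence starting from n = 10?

83

(0) 10|_2 = 2^(2 + 1) + 2 ↦ 3^(3 + 1) + 3|_3 = 84 ⇒ 83
(1) 83|_3 = 3^(3 + 1) + 2 ↦ 4^(4 + 1) + 2|_4 = 1026 ⇒ 1025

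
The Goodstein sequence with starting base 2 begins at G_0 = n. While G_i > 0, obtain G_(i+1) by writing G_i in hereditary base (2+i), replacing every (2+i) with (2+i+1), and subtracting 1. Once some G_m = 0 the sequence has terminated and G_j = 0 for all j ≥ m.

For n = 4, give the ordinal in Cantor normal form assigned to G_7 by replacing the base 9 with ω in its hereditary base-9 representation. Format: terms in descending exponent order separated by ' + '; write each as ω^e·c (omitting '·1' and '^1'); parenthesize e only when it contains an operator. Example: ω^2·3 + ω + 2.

ω^2·2 + ω + 2

[0] 4 ≡ 2^2 (base 2). Lift 3: 27. −1: 26.
[1] 26 ≡ 2·3^2 + 2·3 + 2 (base 3). Lift 4: 42. −1: 41.
[2] 41 ≡ 2·4^2 + 2·4 + 1 (base 4). Lift 5: 61. −1: 60.
[3] 60 ≡ 2·5^2 + 2·5 (base 5). Lift 6: 84. −1: 83.
[4] 83 ≡ 2·6^2 + 6 + 5 (base 6). Lift 7: 110. −1: 109.
[5] 109 ≡ 2·7^2 + 7 + 4 (base 7). Lift 8: 140. −1: 139.
[6] 139 ≡ 2·8^2 + 8 + 3 (base 8). Lift 9: 174. −1: 173.
[7] 173 ≡ 2·9^2 + 9 + 2 (base 9). Lift 10: 212. −1: 211.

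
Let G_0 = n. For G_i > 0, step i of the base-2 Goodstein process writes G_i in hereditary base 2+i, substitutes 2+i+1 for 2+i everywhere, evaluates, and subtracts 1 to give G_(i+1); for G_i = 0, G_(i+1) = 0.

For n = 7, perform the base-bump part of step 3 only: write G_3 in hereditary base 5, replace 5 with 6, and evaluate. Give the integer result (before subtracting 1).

G_0 = 7. HB_2(7) = 2^2 + 2 + 1. Bump = 31. G_1 = 30.
G_1 = 30. HB_3(30) = 3^3 + 3. Bump = 260. G_2 = 259.
G_2 = 259. HB_4(259) = 4^4 + 3. Bump = 3128. G_3 = 3127.
G_3 = 3127. HB_5(3127) = 5^5 + 2. Bump = 46658. G_4 = 46657.

46658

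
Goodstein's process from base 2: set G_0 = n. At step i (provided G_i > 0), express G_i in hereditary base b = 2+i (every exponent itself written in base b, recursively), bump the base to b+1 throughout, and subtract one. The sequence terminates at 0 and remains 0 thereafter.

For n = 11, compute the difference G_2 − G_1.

step 0: 11 = 2^(2 + 1) + 2 + 1; sub 3 for 2: 3^(3 + 1) + 3 + 1; = 85; G_1 = 85−1 = 84
step 1: 84 = 3^(3 + 1) + 3; sub 4 for 3: 4^(4 + 1) + 4; = 1028; G_2 = 1028−1 = 1027

943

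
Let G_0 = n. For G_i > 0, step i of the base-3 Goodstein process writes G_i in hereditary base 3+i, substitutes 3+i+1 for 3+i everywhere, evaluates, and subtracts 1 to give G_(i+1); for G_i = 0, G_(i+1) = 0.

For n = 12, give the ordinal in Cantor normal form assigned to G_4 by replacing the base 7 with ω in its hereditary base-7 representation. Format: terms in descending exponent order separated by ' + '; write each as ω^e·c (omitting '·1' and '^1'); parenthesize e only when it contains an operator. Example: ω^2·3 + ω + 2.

12 —HB3→ 3^2 + 3 —bump→ 4^2 + 4 = 20 —(−1)→ 19
19 —HB4→ 4^2 + 3 —bump→ 5^2 + 3 = 28 —(−1)→ 27
27 —HB5→ 5^2 + 2 —bump→ 6^2 + 2 = 38 —(−1)→ 37
37 —HB6→ 6^2 + 1 —bump→ 7^2 + 1 = 50 —(−1)→ 49
49 —HB7→ 7^2 —bump→ 8^2 = 64 —(−1)→ 63

ω^2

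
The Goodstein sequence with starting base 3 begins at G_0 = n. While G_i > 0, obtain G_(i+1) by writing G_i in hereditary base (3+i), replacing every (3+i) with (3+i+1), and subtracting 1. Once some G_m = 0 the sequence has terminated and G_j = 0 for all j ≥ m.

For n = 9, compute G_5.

23

(0) 9|_3 = 3^2 ↦ 4^2|_4 = 16 ⇒ 15
(1) 15|_4 = 3·4 + 3 ↦ 3·5 + 3|_5 = 18 ⇒ 17
(2) 17|_5 = 3·5 + 2 ↦ 3·6 + 2|_6 = 20 ⇒ 19
(3) 19|_6 = 3·6 + 1 ↦ 3·7 + 1|_7 = 22 ⇒ 21
(4) 21|_7 = 3·7 ↦ 3·8|_8 = 24 ⇒ 23
(5) 23|_8 = 2·8 + 7 ↦ 2·9 + 7|_9 = 25 ⇒ 24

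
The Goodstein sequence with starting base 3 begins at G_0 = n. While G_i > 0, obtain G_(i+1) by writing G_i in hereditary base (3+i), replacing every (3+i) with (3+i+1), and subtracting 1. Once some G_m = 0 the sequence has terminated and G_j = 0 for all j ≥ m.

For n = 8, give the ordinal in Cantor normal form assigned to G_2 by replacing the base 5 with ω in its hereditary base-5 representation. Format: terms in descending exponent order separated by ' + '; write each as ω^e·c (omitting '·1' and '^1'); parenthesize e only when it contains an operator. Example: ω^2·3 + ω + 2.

8 —HB3→ 2·3 + 2 —bump→ 2·4 + 2 = 10 —(−1)→ 9
9 —HB4→ 2·4 + 1 —bump→ 2·5 + 1 = 11 —(−1)→ 10

ω·2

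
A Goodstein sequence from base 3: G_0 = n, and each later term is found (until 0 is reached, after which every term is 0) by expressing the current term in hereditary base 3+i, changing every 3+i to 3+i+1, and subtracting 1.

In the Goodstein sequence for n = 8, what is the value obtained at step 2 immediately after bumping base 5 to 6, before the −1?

step 0: 8 = 2·3 + 2; sub 4 for 3: 2·4 + 2; = 10; G_1 = 10−1 = 9
step 1: 9 = 2·4 + 1; sub 5 for 4: 2·5 + 1; = 11; G_2 = 11−1 = 10
step 2: 10 = 2·5; sub 6 for 5: 2·6; = 12; G_3 = 12−1 = 11

12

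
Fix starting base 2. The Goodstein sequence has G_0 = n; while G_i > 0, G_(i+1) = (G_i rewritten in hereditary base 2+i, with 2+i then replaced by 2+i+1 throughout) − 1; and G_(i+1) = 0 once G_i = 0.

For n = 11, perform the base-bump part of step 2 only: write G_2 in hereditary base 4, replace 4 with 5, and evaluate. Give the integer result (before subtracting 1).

15628

base 2: 11 = 2^(2 + 1) + 2 + 1; at 3: 3^(3 + 1) + 3 + 1 = 85; next = 84
base 3: 84 = 3^(3 + 1) + 3; at 4: 4^(4 + 1) + 4 = 1028; next = 1027
base 4: 1027 = 4^(4 + 1) + 3; at 5: 5^(5 + 1) + 3 = 15628; next = 15627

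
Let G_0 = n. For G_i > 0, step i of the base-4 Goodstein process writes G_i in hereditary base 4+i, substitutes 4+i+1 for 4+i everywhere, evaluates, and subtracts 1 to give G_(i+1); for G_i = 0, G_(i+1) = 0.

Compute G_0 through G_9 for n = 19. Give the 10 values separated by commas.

step 0: 19 = 4^2 + 3; sub 5 for 4: 5^2 + 3; = 28; G_1 = 28−1 = 27
step 1: 27 = 5^2 + 2; sub 6 for 5: 6^2 + 2; = 38; G_2 = 38−1 = 37
step 2: 37 = 6^2 + 1; sub 7 for 6: 7^2 + 1; = 50; G_3 = 50−1 = 49
step 3: 49 = 7^2; sub 8 for 7: 8^2; = 64; G_4 = 64−1 = 63
step 4: 63 = 7·8 + 7; sub 9 for 8: 7·9 + 7; = 70; G_5 = 70−1 = 69
step 5: 69 = 7·9 + 6; sub 10 for 9: 7·10 + 6; = 76; G_6 = 76−1 = 75
step 6: 75 = 7·10 + 5; sub 11 for 10: 7·11 + 5; = 82; G_7 = 82−1 = 81
step 7: 81 = 7·11 + 4; sub 12 for 11: 7·12 + 4; = 88; G_8 = 88−1 = 87
step 8: 87 = 7·12 + 3; sub 13 for 12: 7·13 + 3; = 94; G_9 = 94−1 = 93

19, 27, 37, 49, 63, 69, 75, 81, 87, 93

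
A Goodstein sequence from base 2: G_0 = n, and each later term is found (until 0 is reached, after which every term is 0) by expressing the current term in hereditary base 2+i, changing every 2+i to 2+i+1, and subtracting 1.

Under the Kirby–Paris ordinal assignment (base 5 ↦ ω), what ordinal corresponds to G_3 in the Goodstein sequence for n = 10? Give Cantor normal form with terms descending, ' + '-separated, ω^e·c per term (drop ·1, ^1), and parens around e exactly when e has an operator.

ω^(ω + 1)

i=0: 10 = 2^(2 + 1) + 2 (b=2); 2→3: 3^(3 + 1) + 3 = 84; 84−1 = 83
i=1: 83 = 3^(3 + 1) + 2 (b=3); 3→4: 4^(4 + 1) + 2 = 1026; 1026−1 = 1025
i=2: 1025 = 4^(4 + 1) + 1 (b=4); 4→5: 5^(5 + 1) + 1 = 15626; 15626−1 = 15625
i=3: 15625 = 5^(5 + 1) (b=5); 5→6: 6^(6 + 1) = 279936; 279936−1 = 279935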